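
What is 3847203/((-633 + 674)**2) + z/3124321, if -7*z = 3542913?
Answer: 84133324232388/36763885207 ≈ 2288.5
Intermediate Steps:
z = -3542913/7 (z = -1/7*3542913 = -3542913/7 ≈ -5.0613e+5)
3847203/((-633 + 674)**2) + z/3124321 = 3847203/((-633 + 674)**2) - 3542913/7/3124321 = 3847203/(41**2) - 3542913/7*1/3124321 = 3847203/1681 - 3542913/21870247 = 84133324232388/36763885207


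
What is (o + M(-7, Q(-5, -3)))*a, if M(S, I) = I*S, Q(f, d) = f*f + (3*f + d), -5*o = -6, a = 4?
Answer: -956/5 ≈ -191.20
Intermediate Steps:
o = 6/5 (o = -⅕*(-6) = 6/5 ≈ 1.2000)
Q(f, d) = d + f² + 3*f (Q(f, d) = f² + (d + 3*f) = d + f² + 3*f)
(o + M(-7, Q(-5, -3)))*a = (6/5 + (-3 + (-5)² + 3*(-5))*(-7))*4 = (6/5 + (-3 + 25 - 15)*(-7))*4 = (6/5 + 7*(-7))*4 = (6/5 - 49)*4 = -239/5*4 = -956/5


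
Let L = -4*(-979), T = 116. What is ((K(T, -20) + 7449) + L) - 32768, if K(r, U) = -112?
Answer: -21515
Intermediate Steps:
L = 3916 (L = -1*(-3916) = 3916)
((K(T, -20) + 7449) + L) - 32768 = ((-112 + 7449) + 3916) - 32768 = (7337 + 3916) - 32768 = 11253 - 32768 = -21515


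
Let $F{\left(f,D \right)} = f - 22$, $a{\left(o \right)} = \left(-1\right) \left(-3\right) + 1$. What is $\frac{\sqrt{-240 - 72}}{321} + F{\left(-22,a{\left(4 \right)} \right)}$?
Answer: $-44 + \frac{2 i \sqrt{78}}{321} \approx -44.0 + 0.055027 i$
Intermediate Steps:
$a{\left(o \right)} = 4$ ($a{\left(o \right)} = 3 + 1 = 4$)
$F{\left(f,D \right)} = -22 + f$
$\frac{\sqrt{-240 - 72}}{321} + F{\left(-22,a{\left(4 \right)} \right)} = \frac{\sqrt{-240 - 72}}{321} - 44 = \sqrt{-240 - 72} \cdot \frac{1}{321} - 44 = \sqrt{-312} \cdot \frac{1}{321} - 44 = 2 i \sqrt{78} \cdot \frac{1}{321} - 44 = \frac{2 i \sqrt{78}}{321} - 44 = -44 + \frac{2 i \sqrt{78}}{321}$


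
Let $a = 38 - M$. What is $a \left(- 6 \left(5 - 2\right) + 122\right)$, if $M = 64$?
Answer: $-2704$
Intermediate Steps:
$a = -26$ ($a = 38 - 64 = -26$)
$a \left(- 6 \left(5 - 2\right) + 122\right) = - 26 \left(- 6 \left(5 - 2\right) + 122\right) = - 26 \left(\left(-6\right) 3 + 122\right) = - 26 \left(-18 + 122\right) = \left(-26\right) 104 = -2704$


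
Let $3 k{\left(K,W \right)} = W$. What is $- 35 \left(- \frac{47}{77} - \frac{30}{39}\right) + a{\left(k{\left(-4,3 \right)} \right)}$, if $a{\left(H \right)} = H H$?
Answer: $\frac{7048}{143} \approx 49.287$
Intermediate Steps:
$k{\left(K,W \right)} = \frac{W}{3}$
$a{\left(H \right)} = H^{2}$
$- 35 \left(- \frac{47}{77} - \frac{30}{39}\right) + a{\left(k{\left(-4,3 \right)} \right)} = - 35 \left(- \frac{47}{77} - \frac{30}{39}\right) + \left(\frac{1}{3} \cdot 3\right)^{2} = - 35 \left(\left(-47\right) \frac{1}{77} - \frac{10}{13}\right) + 1^{2} = - 35 \left(- \frac{47}{77} - \frac{10}{13}\right) + 1 = \left(-35\right) \left(- \frac{1381}{1001}\right) + 1 = \frac{6905}{143} + 1 = \frac{7048}{143}$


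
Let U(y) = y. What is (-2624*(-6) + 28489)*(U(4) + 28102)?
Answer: 1243212698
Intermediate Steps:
(-2624*(-6) + 28489)*(U(4) + 28102) = (-2624*(-6) + 28489)*(4 + 28102) = (15744 + 28489)*28106 = 44233*28106 = 1243212698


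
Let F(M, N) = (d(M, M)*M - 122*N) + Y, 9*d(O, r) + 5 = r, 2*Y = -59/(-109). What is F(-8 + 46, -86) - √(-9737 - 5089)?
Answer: 6953069/654 - I*√14826 ≈ 10632.0 - 121.76*I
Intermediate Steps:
Y = 59/218 (Y = (-59/(-109))/2 = (-59*(-1/109))/2 = (½)*(59/109) = 59/218 ≈ 0.27064)
d(O, r) = -5/9 + r/9
F(M, N) = 59/218 - 122*N + M*(-5/9 + M/9) (F(M, N) = ((-5/9 + M/9)*M - 122*N) + 59/218 = (M*(-5/9 + M/9) - 122*N) + 59/218 = (-122*N + M*(-5/9 + M/9)) + 59/218 = 59/218 - 122*N + M*(-5/9 + M/9))
F(-8 + 46, -86) - √(-9737 - 5089) = (59/218 - 122*(-86) + (-8 + 46)*(-5 + (-8 + 46))/9) - √(-9737 - 5089) = (59/218 + 10492 + (⅑)*38*(-5 + 38)) - √(-14826) = (59/218 + 10492 + (⅑)*38*33) - I*√14826 = (59/218 + 10492 + 418/3) - I*√14826 = 6953069/654 - I*√14826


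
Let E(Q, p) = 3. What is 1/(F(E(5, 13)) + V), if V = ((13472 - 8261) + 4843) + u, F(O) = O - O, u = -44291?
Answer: -1/34237 ≈ -2.9208e-5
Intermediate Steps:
F(O) = 0
V = -34237 (V = ((13472 - 8261) + 4843) - 44291 = (5211 + 4843) - 44291 = 10054 - 44291 = -34237)
1/(F(E(5, 13)) + V) = 1/(0 - 34237) = 1/(-34237) = -1/34237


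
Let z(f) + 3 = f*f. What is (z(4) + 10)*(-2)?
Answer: -46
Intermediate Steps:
z(f) = -3 + f**2 (z(f) = -3 + f*f = -3 + f**2)
(z(4) + 10)*(-2) = ((-3 + 4**2) + 10)*(-2) = ((-3 + 16) + 10)*(-2) = (13 + 10)*(-2) = 23*(-2) = -46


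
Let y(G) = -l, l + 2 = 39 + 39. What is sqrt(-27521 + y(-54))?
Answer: I*sqrt(27597) ≈ 166.12*I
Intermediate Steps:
l = 76 (l = -2 + (39 + 39) = -2 + 78 = 76)
y(G) = -76 (y(G) = -1*76 = -76)
sqrt(-27521 + y(-54)) = sqrt(-27521 - 76) = sqrt(-27597) = I*sqrt(27597)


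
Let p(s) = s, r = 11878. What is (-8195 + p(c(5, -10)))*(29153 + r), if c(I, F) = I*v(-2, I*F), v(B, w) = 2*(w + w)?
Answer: -377280045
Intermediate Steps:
v(B, w) = 4*w (v(B, w) = 2*(2*w) = 4*w)
c(I, F) = 4*F*I² (c(I, F) = I*(4*(I*F)) = I*(4*(F*I)) = I*(4*F*I) = 4*F*I²)
(-8195 + p(c(5, -10)))*(29153 + r) = (-8195 + 4*(-10)*5²)*(29153 + 11878) = (-8195 + 4*(-10)*25)*41031 = (-8195 - 1000)*41031 = -9195*41031 = -377280045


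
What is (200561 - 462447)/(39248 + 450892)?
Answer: -130943/245070 ≈ -0.53431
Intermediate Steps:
(200561 - 462447)/(39248 + 450892) = -261886/490140 = -261886*1/490140 = -130943/245070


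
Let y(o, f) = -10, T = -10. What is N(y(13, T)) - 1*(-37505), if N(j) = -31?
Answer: 37474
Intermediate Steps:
N(y(13, T)) - 1*(-37505) = -31 - 1*(-37505) = -31 + 37505 = 37474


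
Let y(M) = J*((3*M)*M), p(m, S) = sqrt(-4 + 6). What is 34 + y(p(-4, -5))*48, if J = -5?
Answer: -1406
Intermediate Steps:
p(m, S) = sqrt(2)
y(M) = -15*M**2 (y(M) = -5*3*M*M = -15*M**2)
34 + y(p(-4, -5))*48 = 34 - 15*(sqrt(2))**2*48 = 34 - 15*2*48 = 34 - 30*48 = 34 - 1440 = -1406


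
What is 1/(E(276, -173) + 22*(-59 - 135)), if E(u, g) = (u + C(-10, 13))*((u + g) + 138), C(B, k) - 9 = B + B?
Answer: 1/59597 ≈ 1.6779e-5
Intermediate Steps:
C(B, k) = 9 + 2*B (C(B, k) = 9 + (B + B) = 9 + 2*B)
E(u, g) = (-11 + u)*(138 + g + u) (E(u, g) = (u + (9 + 2*(-10)))*((u + g) + 138) = (u + (9 - 20))*((g + u) + 138) = (u - 11)*(138 + g + u) = (-11 + u)*(138 + g + u))
1/(E(276, -173) + 22*(-59 - 135)) = 1/((-1518 + 276² - 11*(-173) + 127*276 - 173*276) + 22*(-59 - 135)) = 1/((-1518 + 76176 + 1903 + 35052 - 47748) + 22*(-194)) = 1/(63865 - 4268) = 1/59597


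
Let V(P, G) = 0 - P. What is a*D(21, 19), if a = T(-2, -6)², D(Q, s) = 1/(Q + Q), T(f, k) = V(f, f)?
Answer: 2/21 ≈ 0.095238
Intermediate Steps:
V(P, G) = -P
T(f, k) = -f
D(Q, s) = 1/(2*Q)
a = 4 (a = (-1*(-2))² = 2² = 4)
a*D(21, 19) = 4*((½)/21) = 4*((½)*(1/21)) = 4*(1/42) = 2/21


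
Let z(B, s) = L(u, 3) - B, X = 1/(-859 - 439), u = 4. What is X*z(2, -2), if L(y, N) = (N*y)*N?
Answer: -17/649 ≈ -0.026194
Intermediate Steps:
L(y, N) = y*N²
X = -1/1298 (X = 1/(-1298) = -1/1298 ≈ -0.00077042)
z(B, s) = 36 - B (z(B, s) = 4*3² - B = 4*9 - B = 36 - B)
X*z(2, -2) = -(36 - 1*2)/1298 = -(36 - 2)/1298 = -1/1298*34 = -17/649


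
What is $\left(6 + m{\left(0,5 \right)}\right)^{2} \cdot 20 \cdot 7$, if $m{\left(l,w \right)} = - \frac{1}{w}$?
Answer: $\frac{23548}{5} \approx 4709.6$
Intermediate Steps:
$\left(6 + m{\left(0,5 \right)}\right)^{2} \cdot 20 \cdot 7 = \left(6 - \frac{1}{5}\right)^{2} \cdot 20 \cdot 7 = \left(\frac{29}{5}\right)^{2} \cdot 20 \cdot 7 = \frac{841}{25} \cdot 20 \cdot 7 = \frac{3364}{5} \cdot 7 = \frac{23548}{5}$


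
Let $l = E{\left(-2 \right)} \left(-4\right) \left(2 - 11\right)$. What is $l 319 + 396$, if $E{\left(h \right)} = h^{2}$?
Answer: $46332$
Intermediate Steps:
$l = 144$ ($l = \left(-2\right)^{2} \left(-4\right) \left(2 - 11\right) = 4 \left(-4\right) \left(-9\right) = \left(-16\right) \left(-9\right) = 144$)
$l 319 + 396 = 144 \cdot 319 + 396 = 45936 + 396 = 46332$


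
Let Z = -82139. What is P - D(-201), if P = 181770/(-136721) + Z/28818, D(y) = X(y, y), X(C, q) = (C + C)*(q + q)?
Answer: -636740394201991/3940025778 ≈ -1.6161e+5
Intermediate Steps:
X(C, q) = 4*C*q (X(C, q) = (2*C)*(2*q) = 4*C*q)
D(y) = 4*y² (D(y) = 4*y*y = 4*y²)
P = -16468374079/3940025778 (P = 181770/(-136721) - 82139/28818 = 181770*(-1/136721) - 82139*1/28818 = -181770/136721 - 82139/28818 = -16468374079/3940025778 ≈ -4.1798)
P - D(-201) = -16468374079/3940025778 - 4*(-201)² = -16468374079/3940025778 - 4*40401 = -16468374079/3940025778 - 1*161604 = -16468374079/3940025778 - 161604 = -636740394201991/3940025778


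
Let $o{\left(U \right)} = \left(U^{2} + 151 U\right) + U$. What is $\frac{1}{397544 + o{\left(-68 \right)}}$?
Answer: $\frac{1}{391832} \approx 2.5521 \cdot 10^{-6}$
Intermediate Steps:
$o{\left(U \right)} = U^{2} + 152 U$
$\frac{1}{397544 + o{\left(-68 \right)}} = \frac{1}{397544 - 68 \left(152 - 68\right)} = \frac{1}{397544 - 5712} = \frac{1}{391832}$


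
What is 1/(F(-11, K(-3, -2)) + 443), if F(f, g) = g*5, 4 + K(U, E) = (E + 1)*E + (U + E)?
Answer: 1/408 ≈ 0.0024510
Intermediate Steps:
K(U, E) = -4 + E + U + E*(1 + E) (K(U, E) = -4 + ((E + 1)*E + (U + E)) = -4 + ((1 + E)*E + (E + U)) = -4 + (E*(1 + E) + (E + U)) = -4 + (E + U + E*(1 + E)) = -4 + E + U + E*(1 + E))
F(f, g) = 5*g
1/(F(-11, K(-3, -2)) + 443) = 1/(5*(-4 - 3 + (-2)² + 2*(-2)) + 443) = 1/(5*(-4 - 3 + 4 - 4) + 443) = 1/(5*(-7) + 443) = 1/(-35 + 443) = 1/408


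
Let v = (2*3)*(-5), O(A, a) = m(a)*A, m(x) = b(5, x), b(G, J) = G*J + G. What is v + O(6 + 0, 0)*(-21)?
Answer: -660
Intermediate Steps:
b(G, J) = G + G*J
m(x) = 5 + 5*x (m(x) = 5*(1 + x) = 5 + 5*x)
O(A, a) = A*(5 + 5*a) (O(A, a) = (5 + 5*a)*A = A*(5 + 5*a))
v = -30 (v = 6*(-5) = -30)
v + O(6 + 0, 0)*(-21) = -30 + (5*(6 + 0)*(1 + 0))*(-21) = -30 + (5*6*1)*(-21) = -30 + 30*(-21) = -30 - 630 = -660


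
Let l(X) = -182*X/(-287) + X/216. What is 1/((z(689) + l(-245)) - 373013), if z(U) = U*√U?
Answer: -29267212207608/10895978261071712665 - 54037399104*√689/10895978261071712665 ≈ -2.8162e-6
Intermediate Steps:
l(X) = 5657*X/8856 (l(X) = -182*X*(-1/287) + X*(1/216) = 26*X/41 + X/216 = 5657*X/8856)
z(U) = U^(3/2)
1/((z(689) + l(-245)) - 373013) = 1/((689^(3/2) + (5657/8856)*(-245)) - 373013) = 1/((689*√689 - 1385965/8856) - 373013) = 1/((-1385965/8856 + 689*√689) - 373013) = 1/(-3304789093/8856 + 689*√689)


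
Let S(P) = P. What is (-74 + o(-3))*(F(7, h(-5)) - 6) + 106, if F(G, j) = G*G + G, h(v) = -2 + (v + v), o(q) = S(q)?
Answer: -3744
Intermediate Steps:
o(q) = q
h(v) = -2 + 2*v
F(G, j) = G + G² (F(G, j) = G² + G = G + G²)
(-74 + o(-3))*(F(7, h(-5)) - 6) + 106 = (-74 - 3)*(7*(1 + 7) - 6) + 106 = -77*(7*8 - 6) + 106 = -77*(56 - 6) + 106 = -77*50 + 106 = -3850 + 106 = -3744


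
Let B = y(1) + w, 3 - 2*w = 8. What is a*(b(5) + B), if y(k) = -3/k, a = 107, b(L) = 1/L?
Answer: -5671/10 ≈ -567.10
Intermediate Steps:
w = -5/2 (w = 3/2 - 1/2*8 = 3/2 - 4 = -5/2 ≈ -2.5000)
B = -11/2 (B = -3/1 - 5/2 = -3*1 - 5/2 = -3 - 5/2 = -11/2 ≈ -5.5000)
a*(b(5) + B) = 107*(1/5 - 11/2) = 107*(-53/10) = -5671/10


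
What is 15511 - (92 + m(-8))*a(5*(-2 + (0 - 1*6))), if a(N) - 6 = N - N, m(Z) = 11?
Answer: 14893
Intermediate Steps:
a(N) = 6 (a(N) = 6 + (N - N) = 6 + 0 = 6)
15511 - (92 + m(-8))*a(5*(-2 + (0 - 1*6))) = 15511 - (92 + 11)*6 = 15511 - 103*6 = 15511 - 1*618 = 15511 - 618 = 14893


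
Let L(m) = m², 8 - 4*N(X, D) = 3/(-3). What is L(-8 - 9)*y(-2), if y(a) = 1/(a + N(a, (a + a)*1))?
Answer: 1156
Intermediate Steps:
N(X, D) = 9/4 (N(X, D) = 2 - 3/(4*(-3)) = 2 - 3*(-1)/(4*3) = 2 - ¼*(-1) = 2 + ¼ = 9/4)
y(a) = 1/(9/4 + a) (y(a) = 1/(a + 9/4) = 1/(9/4 + a))
L(-8 - 9)*y(-2) = (-8 - 9)²*(4/(9 + 4*(-2))) = (-17)²*(4/(9 - 8)) = 289*(4/1) = 289*(4*1) = 289*4 = 1156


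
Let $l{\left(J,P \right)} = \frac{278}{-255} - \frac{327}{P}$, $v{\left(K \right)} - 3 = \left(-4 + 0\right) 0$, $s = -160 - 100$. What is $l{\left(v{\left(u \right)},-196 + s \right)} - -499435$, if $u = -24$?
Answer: $\frac{19358086139}{38760} \approx 4.9943 \cdot 10^{5}$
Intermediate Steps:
$s = -260$
$v{\left(K \right)} = 3$ ($v{\left(K \right)} = 3 + \left(-4 + 0\right) 0 = 3 - 0 = 3 + 0 = 3$)
$l{\left(J,P \right)} = - \frac{278}{255} - \frac{327}{P}$ ($l{\left(J,P \right)} = 278 \left(- \frac{1}{255}\right) - \frac{327}{P} = - \frac{278}{255} - \frac{327}{P}$)
$l{\left(v{\left(u \right)},-196 + s \right)} - -499435 = \left(- \frac{278}{255} - \frac{327}{-196 - 260}\right) - -499435 = \left(- \frac{278}{255} - \frac{327}{-456}\right) + 499435 = \left(- \frac{278}{255} - - \frac{109}{152}\right) + 499435 = \left(- \frac{278}{255} + \frac{109}{152}\right) + 499435 = - \frac{14461}{38760} + 499435 = \frac{19358086139}{38760}$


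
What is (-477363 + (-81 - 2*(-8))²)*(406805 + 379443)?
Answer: -372003806224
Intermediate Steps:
(-477363 + (-81 - 2*(-8))²)*(406805 + 379443) = (-477363 + (-81 + 16)²)*786248 = (-477363 + (-65)²)*786248 = (-477363 + 4225)*786248 = -473138*786248 = -372003806224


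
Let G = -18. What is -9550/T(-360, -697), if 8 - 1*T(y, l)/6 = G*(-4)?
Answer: 4775/192 ≈ 24.870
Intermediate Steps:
T(y, l) = -384 (T(y, l) = 48 - (-108)*(-4) = 48 - 6*72 = 48 - 432 = -384)
-9550/T(-360, -697) = -9550/(-384) = -9550*(-1/384) = 4775/192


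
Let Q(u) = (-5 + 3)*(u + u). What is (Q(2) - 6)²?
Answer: 196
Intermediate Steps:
Q(u) = -4*u
(Q(2) - 6)² = (-4*2 - 6)² = (-8 - 6)² = (-14)² = 196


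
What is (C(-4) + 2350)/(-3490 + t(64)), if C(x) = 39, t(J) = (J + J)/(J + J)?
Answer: -2389/3489 ≈ -0.68472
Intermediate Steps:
t(J) = 1 (t(J) = (2*J)/((2*J)) = (2*J)*(1/(2*J)) = 1)
(C(-4) + 2350)/(-3490 + t(64)) = (39 + 2350)/(-3490 + 1) = 2389/(-3489) = 2389*(-1/3489) = -2389/3489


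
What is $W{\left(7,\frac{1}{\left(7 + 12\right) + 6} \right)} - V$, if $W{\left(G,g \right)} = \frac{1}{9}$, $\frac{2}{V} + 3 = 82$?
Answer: $\frac{61}{711} \approx 0.085795$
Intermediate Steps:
$V = \frac{2}{79}$ ($V = \frac{2}{-3 + 82} = \frac{2}{79} \approx 0.025316$)
$W{\left(G,g \right)} = \frac{1}{9}$
$W{\left(7,\frac{1}{\left(7 + 12\right) + 6} \right)} - V = \frac{1}{9} - \frac{2}{79} = \frac{61}{711}$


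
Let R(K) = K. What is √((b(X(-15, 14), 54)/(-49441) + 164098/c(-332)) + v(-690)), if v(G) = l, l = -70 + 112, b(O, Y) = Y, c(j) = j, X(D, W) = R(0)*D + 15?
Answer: I*√621719457921974/1172458 ≈ 21.267*I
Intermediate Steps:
X(D, W) = 15 (X(D, W) = 0*D + 15 = 0 + 15 = 15)
l = 42
v(G) = 42
√((b(X(-15, 14), 54)/(-49441) + 164098/c(-332)) + v(-690)) = √((54/(-49441) + 164098/(-332)) + 42) = √((54*(-1/49441) + 164098*(-1/332)) + 42) = √((-54/49441 - 82049/166) + 42) = √(-4056593573/8207206 + 42) = √(-3711890921/8207206) = I*√621719457921974/1172458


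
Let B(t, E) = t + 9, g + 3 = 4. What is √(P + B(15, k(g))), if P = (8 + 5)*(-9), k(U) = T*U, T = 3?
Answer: I*√93 ≈ 9.6436*I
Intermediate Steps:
g = 1 (g = -3 + 4 = 1)
k(U) = 3*U
B(t, E) = 9 + t
P = -117 (P = 13*(-9) = -117)
√(P + B(15, k(g))) = √(-117 + (9 + 15)) = √(-117 + 24) = √(-93) = I*√93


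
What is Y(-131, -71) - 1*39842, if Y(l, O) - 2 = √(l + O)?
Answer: -39840 + I*√202 ≈ -39840.0 + 14.213*I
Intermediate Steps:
Y(l, O) = 2 + √(O + l) (Y(l, O) = 2 + √(l + O) = 2 + √(O + l))
Y(-131, -71) - 1*39842 = (2 + √(-71 - 131)) - 1*39842 = (2 + √(-202)) - 39842 = (2 + I*√202) - 39842 = -39840 + I*√202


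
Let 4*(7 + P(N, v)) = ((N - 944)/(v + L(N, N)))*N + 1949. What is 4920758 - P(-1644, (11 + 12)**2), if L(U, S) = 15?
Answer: 668891857/136 ≈ 4.9183e+6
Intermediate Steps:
P(N, v) = 1921/4 + N*(-944 + N)/(4*(15 + v)) (P(N, v) = -7 + (((N - 944)/(v + 15))*N + 1949)/4 = -7 + (((-944 + N)/(15 + v))*N + 1949)/4 = -7 + (N*(-944 + N)/(15 + v) + 1949)/4 = -7 + (1949 + N*(-944 + N)/(15 + v))/4 = -7 + (1949/4 + N*(-944 + N)/(4*(15 + v))) = 1921/4 + N*(-944 + N)/(4*(15 + v)))
4920758 - P(-1644, (11 + 12)**2) = 4920758 - (28815 + (-1644)**2 - 944*(-1644) + 1921*(11 + 12)**2)/(4*(15 + (11 + 12)**2)) = 4920758 - (28815 + 2702736 + 1551936 + 1921*23**2)/(4*(15 + 23**2)) = 4920758 - (28815 + 2702736 + 1551936 + 1921*529)/(4*(15 + 529)) = 4920758 - (28815 + 2702736 + 1551936 + 1016209)/(4*544) = 4920758 - 5299696/(4*544) = 4920758 - 1*331231/136 = 4920758 - 331231/136 = 668891857/136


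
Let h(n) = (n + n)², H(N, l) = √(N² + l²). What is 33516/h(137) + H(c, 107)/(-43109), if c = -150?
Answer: 8379/18769 - √33949/43109 ≈ 0.44215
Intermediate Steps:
h(n) = 4*n² (h(n) = (2*n)² = 4*n²)
33516/h(137) + H(c, 107)/(-43109) = 33516/((4*137²)) + √((-150)² + 107²)/(-43109) = 33516/((4*18769)) + √(22500 + 11449)*(-1/43109) = 33516/75076 + √33949*(-1/43109) = 33516*(1/75076) - √33949/43109 = 8379/18769 - √33949/43109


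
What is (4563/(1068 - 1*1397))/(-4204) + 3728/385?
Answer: 736859029/76071380 ≈ 9.6864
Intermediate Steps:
(4563/(1068 - 1*1397))/(-4204) + 3728/385 = (4563/(1068 - 1397))*(-1/4204) + 3728*(1/385) = (4563/(-329))*(-1/4204) + 3728/385 = (4563*(-1/329))*(-1/4204) + 3728/385 = -4563/329*(-1/4204) + 3728/385 = 4563/1383116 + 3728/385 = 736859029/76071380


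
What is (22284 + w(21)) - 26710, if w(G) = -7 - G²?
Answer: -4874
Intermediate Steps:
(22284 + w(21)) - 26710 = (22284 + (-7 - 1*21²)) - 26710 = (22284 + (-7 - 1*441)) - 26710 = (22284 + (-7 - 441)) - 26710 = (22284 - 448) - 26710 = 21836 - 26710 = -4874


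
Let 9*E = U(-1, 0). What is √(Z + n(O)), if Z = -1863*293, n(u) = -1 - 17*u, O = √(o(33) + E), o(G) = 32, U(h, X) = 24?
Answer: √(-4912740 - 102*√78)/3 ≈ 738.89*I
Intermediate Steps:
E = 8/3 (E = (⅑)*24 = 8/3 ≈ 2.6667)
O = 2*√78/3 (O = √(32 + 8/3) = √(104/3) = 2*√78/3 ≈ 5.8878)
Z = -545859
√(Z + n(O)) = √(-545859 + (-1 - 34*√78/3)) = √(-545860 - 34*√78/3)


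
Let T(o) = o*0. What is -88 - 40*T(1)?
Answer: -88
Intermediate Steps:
T(o) = 0
-88 - 40*T(1) = -88 - 40*0 = -88 + 0 = -88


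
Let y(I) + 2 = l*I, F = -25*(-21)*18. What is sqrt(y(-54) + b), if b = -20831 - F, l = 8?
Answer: I*sqrt(30715) ≈ 175.26*I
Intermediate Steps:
F = 9450 (F = 525*18 = 9450)
y(I) = -2 + 8*I
b = -30281 (b = -20831 - 1*9450 = -20831 - 9450 = -30281)
sqrt(y(-54) + b) = sqrt((-2 + 8*(-54)) - 30281) = sqrt((-2 - 432) - 30281) = sqrt(-434 - 30281) = sqrt(-30715) = I*sqrt(30715)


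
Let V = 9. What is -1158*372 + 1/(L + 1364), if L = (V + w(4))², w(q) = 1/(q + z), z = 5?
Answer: -50490393327/117208 ≈ -4.3078e+5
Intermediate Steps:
w(q) = 1/(5 + q) (w(q) = 1/(q + 5) = 1/(5 + q))
L = 6724/81 (L = (9 + 1/(5 + 4))² = (9 + 1/9)² = (9 + ⅑)² = (82/9)² = 6724/81 ≈ 83.012)
-1158*372 + 1/(L + 1364) = -1158*372 + 1/(6724/81 + 1364) = -430776 + 1/(117208/81) = -430776 + 81/117208 = -50490393327/117208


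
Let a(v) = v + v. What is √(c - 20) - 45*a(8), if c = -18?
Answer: -720 + I*√38 ≈ -720.0 + 6.1644*I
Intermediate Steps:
a(v) = 2*v
√(c - 20) - 45*a(8) = √(-18 - 20) - 90*8 = √(-38) - 45*16 = I*√38 - 720 = -720 + I*√38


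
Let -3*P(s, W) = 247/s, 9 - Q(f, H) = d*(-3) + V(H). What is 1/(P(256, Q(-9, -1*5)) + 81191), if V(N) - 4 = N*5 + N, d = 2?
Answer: 768/62354441 ≈ 1.2317e-5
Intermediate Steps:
V(N) = 4 + 6*N (V(N) = 4 + (N*5 + N) = 4 + (5*N + N) = 4 + 6*N)
Q(f, H) = 11 - 6*H (Q(f, H) = 9 - (2*(-3) + (4 + 6*H)) = 9 - (-6 + (4 + 6*H)) = 9 - (-2 + 6*H) = 9 + (2 - 6*H) = 11 - 6*H)
P(s, W) = -247/(3*s)
1/(P(256, Q(-9, -1*5)) + 81191) = 1/(-247/3/256 + 81191) = 1/(-247/3*1/256 + 81191) = 1/(-247/768 + 81191) = 1/(62354441/768) = 768/62354441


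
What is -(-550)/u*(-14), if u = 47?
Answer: -7700/47 ≈ -163.83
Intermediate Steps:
-(-550)/u*(-14) = -(-550)/47*(-14) = -22*(-25/47)*(-14) = (550/47)*(-14) = -7700/47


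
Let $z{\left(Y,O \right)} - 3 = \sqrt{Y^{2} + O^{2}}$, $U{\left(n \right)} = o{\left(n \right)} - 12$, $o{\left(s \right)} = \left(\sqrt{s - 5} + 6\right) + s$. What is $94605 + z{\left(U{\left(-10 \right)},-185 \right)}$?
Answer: $94608 + \sqrt{34466 - 32 i \sqrt{15}} \approx 94794.0 - 0.33379 i$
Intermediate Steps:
$o{\left(s \right)} = 6 + s + \sqrt{-5 + s}$ ($o{\left(s \right)} = \left(\sqrt{-5 + s} + 6\right) + s = \left(6 + \sqrt{-5 + s}\right) + s = 6 + s + \sqrt{-5 + s}$)
$U{\left(n \right)} = -6 + n + \sqrt{-5 + n}$ ($U{\left(n \right)} = \left(6 + n + \sqrt{-5 + n}\right) - 12 = -6 + n + \sqrt{-5 + n}$)
$z{\left(Y,O \right)} = 3 + \sqrt{O^{2} + Y^{2}}$ ($z{\left(Y,O \right)} = 3 + \sqrt{Y^{2} + O^{2}} = 3 + \sqrt{O^{2} + Y^{2}}$)
$94605 + z{\left(U{\left(-10 \right)},-185 \right)} = 94605 + \left(3 + \sqrt{\left(-185\right)^{2} + \left(-6 - 10 + \sqrt{-5 - 10}\right)^{2}}\right) = 94605 + \left(3 + \sqrt{34225 + \left(-6 - 10 + \sqrt{-15}\right)^{2}}\right) = 94605 + \left(3 + \sqrt{34225 + \left(-6 - 10 + i \sqrt{15}\right)^{2}}\right) = 94605 + \left(3 + \sqrt{34225 + \left(-16 + i \sqrt{15}\right)^{2}}\right) = 94608 + \sqrt{34225 + \left(-16 + i \sqrt{15}\right)^{2}}$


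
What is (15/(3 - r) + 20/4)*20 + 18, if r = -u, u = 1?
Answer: 193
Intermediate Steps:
r = -1 (r = -1*1 = -1)
(15/(3 - r) + 20/4)*20 + 18 = (15/(3 - 1*(-1)) + 20/4)*20 + 18 = (15/(3 + 1) + 20*(¼))*20 + 18 = (15/4 + 5)*20 + 18 = (35/4)*20 + 18 = 175 + 18 = 193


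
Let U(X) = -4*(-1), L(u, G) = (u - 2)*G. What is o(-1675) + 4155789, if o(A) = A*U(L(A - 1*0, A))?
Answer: 4149089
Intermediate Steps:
L(u, G) = G*(-2 + u) (L(u, G) = (-2 + u)*G = G*(-2 + u))
U(X) = 4
o(A) = 4*A (o(A) = A*4 = 4*A)
o(-1675) + 4155789 = 4*(-1675) + 4155789 = -6700 + 4155789 = 4149089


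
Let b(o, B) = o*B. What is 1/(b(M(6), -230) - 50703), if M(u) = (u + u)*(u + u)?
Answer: -1/83823 ≈ -1.1930e-5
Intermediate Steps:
M(u) = 4*u² (M(u) = (2*u)*(2*u) = 4*u²)
b(o, B) = B*o
1/(b(M(6), -230) - 50703) = 1/(-920*6² - 50703) = 1/(-920*36 - 50703) = 1/(-230*144 - 50703) = 1/(-33120 - 50703) = 1/(-83823) = -1/83823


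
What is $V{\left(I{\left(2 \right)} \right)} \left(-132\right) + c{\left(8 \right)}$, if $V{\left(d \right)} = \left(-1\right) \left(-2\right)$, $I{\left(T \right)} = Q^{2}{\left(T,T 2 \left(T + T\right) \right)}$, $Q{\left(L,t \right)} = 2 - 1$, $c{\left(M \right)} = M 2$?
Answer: $-248$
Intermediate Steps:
$c{\left(M \right)} = 2 M$
$Q{\left(L,t \right)} = 1$
$I{\left(T \right)} = 1$ ($I{\left(T \right)} = 1^{2} = 1$)
$V{\left(d \right)} = 2$
$V{\left(I{\left(2 \right)} \right)} \left(-132\right) + c{\left(8 \right)} = 2 \left(-132\right) + 2 \cdot 8 = -264 + 16 = -248$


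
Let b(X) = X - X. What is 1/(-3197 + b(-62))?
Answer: -1/3197 ≈ -0.00031279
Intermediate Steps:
b(X) = 0
1/(-3197 + b(-62)) = 1/(-3197 + 0) = 1/(-3197) = -1/3197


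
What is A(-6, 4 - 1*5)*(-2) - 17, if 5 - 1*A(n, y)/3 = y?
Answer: -53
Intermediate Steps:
A(n, y) = 15 - 3*y
A(-6, 4 - 1*5)*(-2) - 17 = (15 - 3*(4 - 1*5))*(-2) - 17 = (15 - 3*(4 - 5))*(-2) - 17 = (15 - 3*(-1))*(-2) - 17 = (15 + 3)*(-2) - 17 = 18*(-2) - 17 = -36 - 17 = -53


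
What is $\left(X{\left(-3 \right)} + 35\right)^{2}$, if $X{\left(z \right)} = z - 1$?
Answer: $961$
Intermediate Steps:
$X{\left(z \right)} = -1 + z$
$\left(X{\left(-3 \right)} + 35\right)^{2} = \left(\left(-1 - 3\right) + 35\right)^{2} = \left(-4 + 35\right)^{2} = 31^{2} = 961$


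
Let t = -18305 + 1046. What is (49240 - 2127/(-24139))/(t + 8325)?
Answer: -1188606487/215657826 ≈ -5.5115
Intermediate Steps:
t = -17259
(49240 - 2127/(-24139))/(t + 8325) = (49240 - 2127/(-24139))/(-17259 + 8325) = (49240 - 2127*(-1/24139))/(-8934) = (49240 + 2127/24139)*(-1/8934) = (1188606487/24139)*(-1/8934) = -1188606487/215657826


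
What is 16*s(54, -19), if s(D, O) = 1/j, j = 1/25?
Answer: 400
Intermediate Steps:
j = 1/25 ≈ 0.040000
s(D, O) = 25 (s(D, O) = 1/(1/25) = 25)
16*s(54, -19) = 16*25 = 400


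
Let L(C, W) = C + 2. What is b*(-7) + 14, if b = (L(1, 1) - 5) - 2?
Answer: 42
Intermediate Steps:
L(C, W) = 2 + C
b = -4 (b = ((2 + 1) - 5) - 2 = (3 - 5) - 2 = -2 - 2 = -4)
b*(-7) + 14 = -4*(-7) + 14 = 28 + 14 = 42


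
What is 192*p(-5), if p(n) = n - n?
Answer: 0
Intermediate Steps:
p(n) = 0
192*p(-5) = 192*0 = 0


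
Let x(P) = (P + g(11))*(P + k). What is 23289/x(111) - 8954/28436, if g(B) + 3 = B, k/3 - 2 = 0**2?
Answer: 12799511/9426534 ≈ 1.3578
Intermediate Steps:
k = 6 (k = 6 + 3*0**2 = 6 + 3*0 = 6 + 0 = 6)
g(B) = -3 + B
x(P) = (6 + P)*(8 + P) (x(P) = (P + (-3 + 11))*(P + 6) = (P + 8)*(6 + P) = (8 + P)*(6 + P) = (6 + P)*(8 + P))
23289/x(111) - 8954/28436 = 23289/(48 + 111**2 + 14*111) - 8954/28436 = 23289/(48 + 12321 + 1554) - 8954*1/28436 = 23289/13923 - 4477/14218 = 23289*(1/13923) - 4477/14218 = 1109/663 - 4477/14218 = 12799511/9426534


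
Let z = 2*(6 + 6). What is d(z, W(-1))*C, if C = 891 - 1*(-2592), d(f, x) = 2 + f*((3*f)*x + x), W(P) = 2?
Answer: 12211398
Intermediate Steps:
z = 24 (z = 2*12 = 24)
d(f, x) = 2 + f*(x + 3*f*x) (d(f, x) = 2 + f*(3*f*x + x) = 2 + f*(x + 3*f*x))
C = 3483 (C = 891 + 2592 = 3483)
d(z, W(-1))*C = (2 + 24*2 + 3*2*24**2)*3483 = (2 + 48 + 3*2*576)*3483 = (2 + 48 + 3456)*3483 = 3506*3483 = 12211398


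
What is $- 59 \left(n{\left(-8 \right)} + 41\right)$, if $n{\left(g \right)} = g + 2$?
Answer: $-2065$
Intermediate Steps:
$n{\left(g \right)} = 2 + g$
$- 59 \left(n{\left(-8 \right)} + 41\right) = - 59 \left(\left(2 - 8\right) + 41\right) = - 59 \left(-6 + 41\right) = \left(-59\right) 35 = -2065$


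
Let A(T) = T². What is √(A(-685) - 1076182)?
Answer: I*√606957 ≈ 779.07*I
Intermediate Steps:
√(A(-685) - 1076182) = √((-685)² - 1076182) = √(469225 - 1076182) = √(-606957) = I*√606957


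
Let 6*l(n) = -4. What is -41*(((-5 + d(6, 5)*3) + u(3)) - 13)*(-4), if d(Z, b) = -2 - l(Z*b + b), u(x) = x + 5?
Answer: -2296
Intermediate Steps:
u(x) = 5 + x
l(n) = -2/3 (l(n) = (1/6)*(-4) = -2/3)
d(Z, b) = -4/3 (d(Z, b) = -2 - 1*(-2/3) = -2 + 2/3 = -4/3)
-41*(((-5 + d(6, 5)*3) + u(3)) - 13)*(-4) = -41*(((-5 - 4/3*3) + (5 + 3)) - 13)*(-4) = -41*(((-5 - 4) + 8) - 13)*(-4) = -41*((-9 + 8) - 13)*(-4) = -41*(-1 - 13)*(-4) = -41*(-14)*(-4) = 574*(-4) = -2296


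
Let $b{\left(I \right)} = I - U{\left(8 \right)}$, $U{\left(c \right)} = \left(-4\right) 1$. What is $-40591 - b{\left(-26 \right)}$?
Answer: $-40569$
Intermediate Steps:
$U{\left(c \right)} = -4$
$b{\left(I \right)} = 4 + I$ ($b{\left(I \right)} = I - -4 = I + 4 = 4 + I$)
$-40591 - b{\left(-26 \right)} = -40591 - \left(4 - 26\right) = -40591 - -22 = -40591 + 22 = -40569$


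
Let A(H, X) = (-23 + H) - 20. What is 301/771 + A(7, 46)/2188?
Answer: 157708/421737 ≈ 0.37395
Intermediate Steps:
A(H, X) = -43 + H
301/771 + A(7, 46)/2188 = 301/771 + (-43 + 7)/2188 = 301*(1/771) - 36*1/2188 = 301/771 - 9/547 = 157708/421737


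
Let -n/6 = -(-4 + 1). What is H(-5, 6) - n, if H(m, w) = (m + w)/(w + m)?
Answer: 19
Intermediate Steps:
H(m, w) = 1 (H(m, w) = (m + w)/(m + w) = 1)
n = -18 (n = -(-6)*(-4 + 1) = -(-6)*(-3) = -6*3 = -18)
H(-5, 6) - n = 1 - 1*(-18) = 1 + 18 = 19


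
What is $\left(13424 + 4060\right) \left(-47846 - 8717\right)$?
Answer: $-988947492$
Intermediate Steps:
$\left(13424 + 4060\right) \left(-47846 - 8717\right) = 17484 \left(-56563\right) = -988947492$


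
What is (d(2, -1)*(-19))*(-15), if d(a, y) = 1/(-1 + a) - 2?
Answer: -285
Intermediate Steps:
d(a, y) = -2 + 1/(-1 + a)
(d(2, -1)*(-19))*(-15) = (((3 - 2*2)/(-1 + 2))*(-19))*(-15) = (((3 - 4)/1)*(-19))*(-15) = ((1*(-1))*(-19))*(-15) = -1*(-19)*(-15) = 19*(-15) = -285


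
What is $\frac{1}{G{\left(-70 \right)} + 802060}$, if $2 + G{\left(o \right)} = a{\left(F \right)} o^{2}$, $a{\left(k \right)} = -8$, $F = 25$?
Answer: $\frac{1}{762858} \approx 1.3109 \cdot 10^{-6}$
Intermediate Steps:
$G{\left(o \right)} = -2 - 8 o^{2}$
$\frac{1}{G{\left(-70 \right)} + 802060} = \frac{1}{\left(-2 - 8 \left(-70\right)^{2}\right) + 802060} = \frac{1}{\left(-2 - 39200\right) + 802060} = \frac{1}{-39202 + 802060} = \frac{1}{762858}$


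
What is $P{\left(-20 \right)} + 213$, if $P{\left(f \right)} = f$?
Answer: $193$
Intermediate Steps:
$P{\left(-20 \right)} + 213 = -20 + 213 = 193$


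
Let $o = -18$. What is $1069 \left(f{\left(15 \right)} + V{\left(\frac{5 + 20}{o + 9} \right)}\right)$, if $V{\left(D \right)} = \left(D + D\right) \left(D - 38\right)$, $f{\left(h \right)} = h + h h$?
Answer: $\frac{40397510}{81} \approx 4.9873 \cdot 10^{5}$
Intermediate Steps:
$f{\left(h \right)} = h + h^{2}$
$V{\left(D \right)} = 2 D \left(-38 + D\right)$
$1069 \left(f{\left(15 \right)} + V{\left(\frac{5 + 20}{o + 9} \right)}\right) = 1069 \left(15 \left(1 + 15\right) + 2 \frac{5 + 20}{-18 + 9} \left(-38 + \frac{5 + 20}{-18 + 9}\right)\right) = 1069 \left(15 \cdot 16 + 2 \frac{25}{-9} \left(-38 + \frac{25}{-9}\right)\right) = 1069 \left(240 + 2 \cdot 25 \left(- \frac{1}{9}\right) \left(-38 + 25 \left(- \frac{1}{9}\right)\right)\right) = 1069 \left(240 + 2 \left(- \frac{25}{9}\right) \left(-38 - \frac{25}{9}\right)\right) = 1069 \left(240 + 2 \left(- \frac{25}{9}\right) \left(- \frac{367}{9}\right)\right) = 1069 \left(240 + \frac{18350}{81}\right) = 1069 \cdot \frac{37790}{81} = \frac{40397510}{81}$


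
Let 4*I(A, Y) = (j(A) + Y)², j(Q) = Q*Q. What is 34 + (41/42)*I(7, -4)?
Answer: 29579/56 ≈ 528.20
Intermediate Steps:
j(Q) = Q²
I(A, Y) = (Y + A²)²/4 (I(A, Y) = (A² + Y)²/4 = (Y + A²)²/4)
34 + (41/42)*I(7, -4) = 34 + (41/42)*((-4 + 7²)²/4) = 34 + (41*(1/42))*((-4 + 49)²/4) = 34 + 41*((¼)*45²)/42 = 34 + 41*((¼)*2025)/42 = 34 + (41/42)*(2025/4) = 34 + 27675/56 = 29579/56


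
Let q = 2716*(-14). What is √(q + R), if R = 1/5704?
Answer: I*√309283564270/2852 ≈ 195.0*I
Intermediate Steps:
q = -38024
R = 1/5704 ≈ 0.00017532
√(q + R) = √(-38024 + 1/5704) = √(-216888895/5704) = I*√309283564270/2852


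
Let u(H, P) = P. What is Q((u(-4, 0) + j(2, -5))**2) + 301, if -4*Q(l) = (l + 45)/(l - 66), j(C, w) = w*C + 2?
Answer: 2517/8 ≈ 314.63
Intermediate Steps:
j(C, w) = 2 + C*w (j(C, w) = C*w + 2 = 2 + C*w)
Q(l) = -(45 + l)/(4*(-66 + l)) (Q(l) = -(l + 45)/(4*(l - 66)) = -(45 + l)/(4*(-66 + l)))
Q((u(-4, 0) + j(2, -5))**2) + 301 = (-45 - (0 + (2 + 2*(-5)))**2)/(4*(-66 + (0 + (2 + 2*(-5)))**2)) + 301 = (-45 - (0 + (2 - 10))**2)/(4*(-66 + (0 + (2 - 10))**2)) + 301 = (-45 - (0 - 8)**2)/(4*(-66 + (0 - 8)**2)) + 301 = (-45 - 1*(-8)**2)/(4*(-66 + (-8)**2)) + 301 = (-45 - 1*64)/(4*(-66 + 64)) + 301 = (1/4)*(-45 - 64)/(-2) + 301 = (1/4)*(-1/2)*(-109) + 301 = 109/8 + 301 = 2517/8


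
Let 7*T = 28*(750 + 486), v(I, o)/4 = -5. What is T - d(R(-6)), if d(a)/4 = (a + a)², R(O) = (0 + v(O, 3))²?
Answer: -2555056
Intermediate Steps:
v(I, o) = -20 (v(I, o) = 4*(-5) = -20)
R(O) = 400 (R(O) = (0 - 20)² = (-20)² = 400)
d(a) = 16*a² (d(a) = 4*(a + a)² = 4*(2*a)² = 4*(4*a²) = 16*a²)
T = 4944 (T = (28*(750 + 486))/7 = (28*1236)/7 = (⅐)*34608 = 4944)
T - d(R(-6)) = 4944 - 16*400² = 4944 - 16*160000 = 4944 - 1*2560000 = 4944 - 2560000 = -2555056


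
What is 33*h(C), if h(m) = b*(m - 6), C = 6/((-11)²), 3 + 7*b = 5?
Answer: -4320/77 ≈ -56.104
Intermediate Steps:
b = 2/7 (b = -3/7 + (⅐)*5 = -3/7 + 5/7 = 2/7 ≈ 0.28571)
C = 6/121 ≈ 0.049587
h(m) = -12/7 + 2*m/7 (h(m) = 2*(m - 6)/7 = 2*(-6 + m)/7 = -12/7 + 2*m/7)
33*h(C) = 33*(-12/7 + (2/7)*(6/121)) = 33*(-12/7 + 12/847) = 33*(-1440/847) = -4320/77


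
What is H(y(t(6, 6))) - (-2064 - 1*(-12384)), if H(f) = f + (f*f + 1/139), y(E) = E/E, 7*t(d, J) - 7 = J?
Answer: -1434201/139 ≈ -10318.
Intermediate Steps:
t(d, J) = 1 + J/7
y(E) = 1
H(f) = 1/139 + f + f² (H(f) = f + (f² + 1/139) = f + (1/139 + f²) = 1/139 + f + f²)
H(y(t(6, 6))) - (-2064 - 1*(-12384)) = (1/139 + 1 + 1²) - (-2064 - 1*(-12384)) = (1/139 + 1 + 1) - (-2064 + 12384) = 279/139 - 1*10320 = 279/139 - 10320 = -1434201/139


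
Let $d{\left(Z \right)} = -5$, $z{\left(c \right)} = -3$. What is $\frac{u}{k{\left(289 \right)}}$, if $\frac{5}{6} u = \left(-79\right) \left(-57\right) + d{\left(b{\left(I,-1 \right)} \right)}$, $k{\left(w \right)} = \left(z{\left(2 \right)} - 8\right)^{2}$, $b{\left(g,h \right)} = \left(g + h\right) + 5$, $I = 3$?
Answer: $\frac{26988}{605} \approx 44.608$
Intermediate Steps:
$b{\left(g,h \right)} = 5 + g + h$
$k{\left(w \right)} = 121$ ($k{\left(w \right)} = \left(-3 - 8\right)^{2} = \left(-11\right)^{2} = 121$)
$u = \frac{26988}{5}$ ($u = \frac{6 \left(\left(-79\right) \left(-57\right) - 5\right)}{5} = \frac{6 \left(4503 - 5\right)}{5} = \frac{6}{5} \cdot 4498 = \frac{26988}{5} \approx 5397.6$)
$\frac{u}{k{\left(289 \right)}} = \frac{26988}{5 \cdot 121} = \frac{26988}{5} \cdot \frac{1}{121} = \frac{26988}{605}$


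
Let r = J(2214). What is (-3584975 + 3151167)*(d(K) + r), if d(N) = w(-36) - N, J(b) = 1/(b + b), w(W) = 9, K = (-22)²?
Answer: 228106983148/1107 ≈ 2.0606e+8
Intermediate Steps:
K = 484
J(b) = 1/(2*b)
r = 1/4428 (r = (½)/2214 = (½)*(1/2214) = 1/4428 ≈ 0.00022584)
d(N) = 9 - N
(-3584975 + 3151167)*(d(K) + r) = (-3584975 + 3151167)*((9 - 1*484) + 1/4428) = -433808*((9 - 484) + 1/4428) = -433808*(-475 + 1/4428) = -433808*(-2103299/4428) = 228106983148/1107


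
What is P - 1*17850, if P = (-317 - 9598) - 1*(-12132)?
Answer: -15633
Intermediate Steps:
P = 2217 (P = -9915 + 12132 = 2217)
P - 1*17850 = 2217 - 1*17850 = 2217 - 17850 = -15633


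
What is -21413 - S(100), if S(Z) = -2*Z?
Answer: -21213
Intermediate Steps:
-21413 - S(100) = -21413 - (-2)*100 = -21413 - 1*(-200) = -21413 + 200 = -21213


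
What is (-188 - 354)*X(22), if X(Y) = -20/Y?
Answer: 5420/11 ≈ 492.73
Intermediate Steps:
(-188 - 354)*X(22) = (-188 - 354)*(-20/22) = -(-10840)/22 = -542*(-10/11) = 5420/11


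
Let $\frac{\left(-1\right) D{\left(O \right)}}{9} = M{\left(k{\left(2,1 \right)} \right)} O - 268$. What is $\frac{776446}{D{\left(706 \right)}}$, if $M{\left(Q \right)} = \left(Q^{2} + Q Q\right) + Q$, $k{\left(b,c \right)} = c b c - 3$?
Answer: $- \frac{388223}{1971} \approx -196.97$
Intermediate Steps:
$k{\left(b,c \right)} = -3 + b c^{2}$ ($k{\left(b,c \right)} = b c c - 3 = b c^{2} - 3 = -3 + b c^{2}$)
$M{\left(Q \right)} = Q + 2 Q^{2}$ ($M{\left(Q \right)} = \left(Q^{2} + Q^{2}\right) + Q = 2 Q^{2} + Q = Q + 2 Q^{2}$)
$D{\left(O \right)} = 2412 - 9 O$ ($D{\left(O \right)} = - 9 \left(\left(-3 + 2 \cdot 1^{2}\right) \left(1 + 2 \left(-3 + 2 \cdot 1^{2}\right)\right) O - 268\right) = - 9 \left(\left(-3 + 2 \cdot 1\right) \left(1 + 2 \left(-3 + 2 \cdot 1\right)\right) O - 268\right) = - 9 \left(\left(-3 + 2\right) \left(1 + 2 \left(-3 + 2\right)\right) O - 268\right) = - 9 \left(- (1 + 2 \left(-1\right)) O - 268\right) = - 9 \left(- (1 - 2) O - 268\right) = - 9 \left(\left(-1\right) \left(-1\right) O - 268\right) = - 9 \left(1 O - 268\right) = - 9 \left(O - 268\right) = - 9 \left(-268 + O\right) = 2412 - 9 O$)
$\frac{776446}{D{\left(706 \right)}} = \frac{776446}{2412 - 6354} = \frac{776446}{-3942} = 776446 \left(- \frac{1}{3942}\right) = - \frac{388223}{1971}$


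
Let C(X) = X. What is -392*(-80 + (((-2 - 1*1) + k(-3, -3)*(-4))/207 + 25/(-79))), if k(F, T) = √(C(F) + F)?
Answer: 171650528/5451 + 1568*I*√6/207 ≈ 31490.0 + 18.555*I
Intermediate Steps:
k(F, T) = √2*√F (k(F, T) = √(F + F) = √(2*F) = √2*√F)
-392*(-80 + (((-2 - 1*1) + k(-3, -3)*(-4))/207 + 25/(-79))) = -392*(-80 + (((-2 - 1*1) + (√2*√(-3))*(-4))/207 + 25/(-79))) = -392*(-80 + (((-2 - 1) + (√2*(I*√3))*(-4))*(1/207) + 25*(-1/79))) = -392*(-80 + ((-3 + (I*√6)*(-4))*(1/207) - 25/79)) = -392*(-80 + ((-3 - 4*I*√6)*(1/207) - 25/79)) = -392*(-80 + ((-1/69 - 4*I*√6/207) - 25/79)) = -392*(-80 + (-1804/5451 - 4*I*√6/207)) = -392*(-437884/5451 - 4*I*√6/207) = 171650528/5451 + 1568*I*√6/207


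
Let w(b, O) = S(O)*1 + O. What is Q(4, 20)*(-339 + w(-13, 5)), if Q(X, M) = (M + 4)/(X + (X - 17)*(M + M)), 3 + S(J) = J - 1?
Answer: 666/43 ≈ 15.488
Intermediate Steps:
S(J) = -4 + J (S(J) = -3 + (J - 1) = -3 + (-1 + J) = -4 + J)
Q(X, M) = (4 + M)/(X + 2*M*(-17 + X)) (Q(X, M) = (4 + M)/(X + (-17 + X)*(2*M)) = (4 + M)/(X + 2*M*(-17 + X)))
w(b, O) = -4 + 2*O (w(b, O) = (-4 + O)*1 + O = (-4 + O) + O = -4 + 2*O)
Q(4, 20)*(-339 + w(-13, 5)) = ((4 + 20)/(4 - 34*20 + 2*20*4))*(-339 + (-4 + 2*5)) = (24/(4 - 680 + 160))*(-339 + (-4 + 10)) = (24/(-516))*(-339 + 6) = -1/516*24*(-333) = -2/43*(-333) = 666/43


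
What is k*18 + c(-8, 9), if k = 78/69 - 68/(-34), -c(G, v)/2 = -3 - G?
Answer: 1066/23 ≈ 46.348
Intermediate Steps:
c(G, v) = 6 + 2*G (c(G, v) = -2*(-3 - G) = 6 + 2*G)
k = 72/23 (k = 78*(1/69) - 68*(-1/34) = 26/23 + 2 = 72/23 ≈ 3.1304)
k*18 + c(-8, 9) = (72/23)*18 + (6 + 2*(-8)) = 1296/23 + (6 - 16) = 1296/23 - 10 = 1066/23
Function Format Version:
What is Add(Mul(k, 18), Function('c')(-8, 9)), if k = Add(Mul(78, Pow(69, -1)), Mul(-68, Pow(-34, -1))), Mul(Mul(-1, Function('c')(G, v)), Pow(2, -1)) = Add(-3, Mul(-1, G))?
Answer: Rational(1066, 23) ≈ 46.348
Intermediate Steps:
Function('c')(G, v) = Add(6, Mul(2, G)) (Function('c')(G, v) = Mul(-2, Add(-3, Mul(-1, G))) = Add(6, Mul(2, G)))
k = Rational(72, 23) (k = Add(Mul(78, Rational(1, 69)), Mul(-68, Rational(-1, 34))) = Add(Rational(26, 23), 2) = Rational(72, 23) ≈ 3.1304)
Add(Mul(k, 18), Function('c')(-8, 9)) = Add(Mul(Rational(72, 23), 18), Add(6, Mul(2, -8))) = Add(Rational(1296, 23), Add(6, -16)) = Add(Rational(1296, 23), -10) = Rational(1066, 23)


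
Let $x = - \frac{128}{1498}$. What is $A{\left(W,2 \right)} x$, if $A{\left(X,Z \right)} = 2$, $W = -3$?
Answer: $- \frac{128}{749} \approx -0.17089$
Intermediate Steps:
$x = - \frac{64}{749}$ ($x = \left(-128\right) \frac{1}{1498} = - \frac{64}{749} \approx -0.085447$)
$A{\left(W,2 \right)} x = 2 \left(- \frac{64}{749}\right) = - \frac{128}{749}$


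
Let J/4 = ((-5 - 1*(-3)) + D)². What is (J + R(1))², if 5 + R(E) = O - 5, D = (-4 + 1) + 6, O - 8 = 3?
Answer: 25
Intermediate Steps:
O = 11 (O = 8 + 3 = 11)
D = 3 (D = -3 + 6 = 3)
R(E) = 1 (R(E) = -5 + (11 - 5) = -5 + 6 = 1)
J = 4 (J = 4*((-5 - 1*(-3)) + 3)² = 4*((-5 + 3) + 3)² = 4*(-2 + 3)² = 4*1² = 4*1 = 4)
(J + R(1))² = (4 + 1)² = 5² = 25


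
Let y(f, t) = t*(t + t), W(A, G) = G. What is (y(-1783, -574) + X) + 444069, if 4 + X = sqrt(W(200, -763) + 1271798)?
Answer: 1103017 + sqrt(1271035) ≈ 1.1041e+6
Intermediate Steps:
y(f, t) = 2*t**2 (y(f, t) = t*(2*t) = 2*t**2)
X = -4 + sqrt(1271035) (X = -4 + sqrt(-763 + 1271798) = -4 + sqrt(1271035) ≈ 1123.4)
(y(-1783, -574) + X) + 444069 = (2*(-574)**2 + (-4 + sqrt(1271035))) + 444069 = (2*329476 + (-4 + sqrt(1271035))) + 444069 = (658952 + (-4 + sqrt(1271035))) + 444069 = (658948 + sqrt(1271035)) + 444069 = 1103017 + sqrt(1271035)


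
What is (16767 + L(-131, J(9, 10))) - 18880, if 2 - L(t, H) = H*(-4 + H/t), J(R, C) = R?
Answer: -271744/131 ≈ -2074.4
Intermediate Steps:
L(t, H) = 2 - H*(-4 + H/t)
(16767 + L(-131, J(9, 10))) - 18880 = (16767 + (2 + 4*9 - 1*9²/(-131))) - 18880 = (16767 + (2 + 36 - 1*81*(-1/131))) - 18880 = (16767 + (2 + 36 + 81/131)) - 18880 = (16767 + 5059/131) - 18880 = 2201536/131 - 18880 = -271744/131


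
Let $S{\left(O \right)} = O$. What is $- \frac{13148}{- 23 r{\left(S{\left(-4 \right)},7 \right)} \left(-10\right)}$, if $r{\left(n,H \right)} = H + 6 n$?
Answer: $\frac{6574}{1955} \approx 3.3627$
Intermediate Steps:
$- \frac{13148}{- 23 r{\left(S{\left(-4 \right)},7 \right)} \left(-10\right)} = - \frac{13148}{- 23 \left(7 + 6 \left(-4\right)\right) \left(-10\right)} = - \frac{13148}{- 23 \left(7 - 24\right) \left(-10\right)} = - \frac{13148}{\left(-23\right) \left(-17\right) \left(-10\right)} = - \frac{13148}{391 \left(-10\right)} = - \frac{13148}{-3910} = \left(-13148\right) \left(- \frac{1}{3910}\right) = \frac{6574}{1955}$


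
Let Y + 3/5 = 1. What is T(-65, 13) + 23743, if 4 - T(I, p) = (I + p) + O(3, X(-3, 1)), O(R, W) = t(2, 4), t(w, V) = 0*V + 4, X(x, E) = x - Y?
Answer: 23795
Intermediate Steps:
Y = ⅖ (Y = -⅗ + 1 = ⅖ ≈ 0.40000)
X(x, E) = -⅖ + x (X(x, E) = x - 1*⅖ = x - ⅖ = -⅖ + x)
t(w, V) = 4 (t(w, V) = 0 + 4 = 4)
O(R, W) = 4
T(I, p) = -I - p (T(I, p) = 4 - ((I + p) + 4) = 4 - (4 + I + p) = 4 + (-4 - I - p) = -I - p)
T(-65, 13) + 23743 = (-1*(-65) - 1*13) + 23743 = (65 - 13) + 23743 = 52 + 23743 = 23795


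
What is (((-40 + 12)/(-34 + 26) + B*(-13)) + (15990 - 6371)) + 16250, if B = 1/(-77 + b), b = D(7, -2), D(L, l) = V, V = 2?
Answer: 3880901/150 ≈ 25873.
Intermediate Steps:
D(L, l) = 2
b = 2
B = -1/75 (B = 1/(-77 + 2) = 1/(-75) = -1/75 ≈ -0.013333)
(((-40 + 12)/(-34 + 26) + B*(-13)) + (15990 - 6371)) + 16250 = (((-40 + 12)/(-34 + 26) - 1/75*(-13)) + (15990 - 6371)) + 16250 = ((-28/(-8) + 13/75) + 9619) + 16250 = ((-28*(-1/8) + 13/75) + 9619) + 16250 = ((7/2 + 13/75) + 9619) + 16250 = (551/150 + 9619) + 16250 = 1443401/150 + 16250 = 3880901/150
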